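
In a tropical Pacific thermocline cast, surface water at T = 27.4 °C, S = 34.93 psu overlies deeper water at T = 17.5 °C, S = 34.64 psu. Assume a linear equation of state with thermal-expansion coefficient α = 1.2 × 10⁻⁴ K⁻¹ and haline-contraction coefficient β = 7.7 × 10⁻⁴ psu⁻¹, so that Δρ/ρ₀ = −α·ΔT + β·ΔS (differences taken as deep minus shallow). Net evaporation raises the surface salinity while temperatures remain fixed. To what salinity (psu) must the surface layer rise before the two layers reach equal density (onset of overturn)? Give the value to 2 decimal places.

Neutral buoyancy requires −α(T_deep − T_surf) + β(S_deep − S_surf′) = 0.
S_surf′ = S_deep − (α/β)·ΔT = 34.64 − (1.2 × 10⁻⁴/7.7 × 10⁻⁴)·(-9.9) = 36.1829 psu.
Increase required: 36.1829 − 34.93 = 1.2529 psu.

36.18 psu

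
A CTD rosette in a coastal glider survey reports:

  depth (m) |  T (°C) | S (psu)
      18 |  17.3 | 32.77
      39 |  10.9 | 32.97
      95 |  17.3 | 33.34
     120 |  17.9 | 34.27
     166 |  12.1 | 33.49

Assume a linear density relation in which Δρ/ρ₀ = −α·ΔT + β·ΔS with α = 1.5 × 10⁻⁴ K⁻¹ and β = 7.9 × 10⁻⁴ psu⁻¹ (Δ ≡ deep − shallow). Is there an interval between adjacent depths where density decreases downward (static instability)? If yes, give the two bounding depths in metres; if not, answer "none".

Evaluate Δρ/ρ₀ = −αΔT + βΔS across each adjacent pair:
  18–39 m: −αΔT+βΔS = −(1.5 × 10⁻⁴)(-6.4)+(7.9 × 10⁻⁴)(+0.20) = 1.1 × 10⁻³ → stable
  39–95 m: −αΔT+βΔS = −(1.5 × 10⁻⁴)(+6.4)+(7.9 × 10⁻⁴)(+0.37) = -6.7 × 10⁻⁴ → UNSTABLE
  95–120 m: −αΔT+βΔS = −(1.5 × 10⁻⁴)(+0.6)+(7.9 × 10⁻⁴)(+0.93) = 6.4 × 10⁻⁴ → stable
  120–166 m: −αΔT+βΔS = −(1.5 × 10⁻⁴)(-5.8)+(7.9 × 10⁻⁴)(-0.78) = 2.5 × 10⁻⁴ → stable
The 39–95 m interval has Δρ < 0: lighter water underlies denser water.

39–95 m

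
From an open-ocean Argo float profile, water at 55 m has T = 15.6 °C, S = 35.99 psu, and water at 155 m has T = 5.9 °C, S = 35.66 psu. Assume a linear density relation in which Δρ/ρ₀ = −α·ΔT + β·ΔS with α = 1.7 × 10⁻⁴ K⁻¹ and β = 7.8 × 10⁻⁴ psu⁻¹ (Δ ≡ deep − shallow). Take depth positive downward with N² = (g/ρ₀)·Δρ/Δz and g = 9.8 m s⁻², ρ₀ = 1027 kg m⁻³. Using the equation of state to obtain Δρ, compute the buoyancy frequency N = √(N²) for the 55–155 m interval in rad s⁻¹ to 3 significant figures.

0.0117 rad s⁻¹

ΔT = -9.7 K, ΔS = -0.33 psu (deep − shallow).
Δρ/ρ₀ = −αΔT + βΔS = 1.649 × 10⁻³ − 2.574 × 10⁻⁴ = 1.3916 × 10⁻³, so Δρ ≈ 1.429 kg m⁻³.
N² = (g/ρ₀)·Δρ/Δz = g·(Δρ/ρ₀)/Δz = 9.8 × 1.3916 × 10⁻³ / 100 = 1.3638 × 10⁻⁴ s⁻².
N = √(1.3638 × 10⁻⁴) = 0.011678 rad s⁻¹ ≈ 0.0117 rad s⁻¹.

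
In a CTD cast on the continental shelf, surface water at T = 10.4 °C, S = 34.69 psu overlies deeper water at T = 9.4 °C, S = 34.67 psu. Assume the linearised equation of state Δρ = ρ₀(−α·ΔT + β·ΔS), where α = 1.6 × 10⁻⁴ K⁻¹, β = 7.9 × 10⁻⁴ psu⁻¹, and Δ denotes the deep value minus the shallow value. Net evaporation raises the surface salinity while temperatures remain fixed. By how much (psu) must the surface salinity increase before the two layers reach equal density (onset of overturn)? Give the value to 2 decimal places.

0.18 psu

Neutral buoyancy requires −α(T_deep − T_surf) + β(S_deep − S_surf′) = 0.
S_surf′ = S_deep − (α/β)·ΔT = 34.67 − (1.6 × 10⁻⁴/7.9 × 10⁻⁴)·(-1.0) = 34.8725 psu.
Increase required: 34.8725 − 34.69 = 0.1825 psu.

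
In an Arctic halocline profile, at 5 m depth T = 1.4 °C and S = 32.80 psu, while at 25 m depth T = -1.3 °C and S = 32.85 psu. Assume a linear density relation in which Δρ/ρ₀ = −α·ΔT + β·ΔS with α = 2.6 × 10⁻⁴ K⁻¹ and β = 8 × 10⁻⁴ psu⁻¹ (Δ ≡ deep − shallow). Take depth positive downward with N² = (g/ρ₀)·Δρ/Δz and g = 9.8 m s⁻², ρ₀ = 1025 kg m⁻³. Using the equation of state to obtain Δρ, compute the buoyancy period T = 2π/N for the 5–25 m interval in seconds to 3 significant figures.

ΔT = -2.7 K, ΔS = +0.05 psu (deep − shallow).
Δρ/ρ₀ = −αΔT + βΔS = 7.02 × 10⁻⁴ + 4.00 × 10⁻⁵ = 7.42 × 10⁻⁴, so Δρ ≈ 0.7605 kg m⁻³.
N² = (g/ρ₀)·Δρ/Δz = g·(Δρ/ρ₀)/Δz = 9.8 × 7.42 × 10⁻⁴ / 20 = 3.6358 × 10⁻⁴ s⁻².
N = √(3.6358 × 10⁻⁴) = 0.019068 rad s⁻¹ → T = 2π/N = 329.51 s ≈ 330 s.

330 s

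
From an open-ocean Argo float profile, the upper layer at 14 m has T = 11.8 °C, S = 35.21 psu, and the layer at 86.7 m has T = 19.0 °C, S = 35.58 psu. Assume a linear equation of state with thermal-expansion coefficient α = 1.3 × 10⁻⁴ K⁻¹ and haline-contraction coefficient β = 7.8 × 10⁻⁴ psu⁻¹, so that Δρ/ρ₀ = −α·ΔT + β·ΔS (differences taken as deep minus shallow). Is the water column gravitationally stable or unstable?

unstable

ΔT = 19.0 − 11.8 = +7.2 K and ΔS = 35.58 − 35.21 = +0.37 psu (deep − shallow).
−αΔT = -9.36 × 10⁻⁴; βΔS = 2.886 × 10⁻⁴; sum Δρ/ρ₀ = -6.474 × 10⁻⁴.
Δρ/ρ₀ < 0, so Δρ < 0: deeper water is lighter → statically unstable; the column would overturn.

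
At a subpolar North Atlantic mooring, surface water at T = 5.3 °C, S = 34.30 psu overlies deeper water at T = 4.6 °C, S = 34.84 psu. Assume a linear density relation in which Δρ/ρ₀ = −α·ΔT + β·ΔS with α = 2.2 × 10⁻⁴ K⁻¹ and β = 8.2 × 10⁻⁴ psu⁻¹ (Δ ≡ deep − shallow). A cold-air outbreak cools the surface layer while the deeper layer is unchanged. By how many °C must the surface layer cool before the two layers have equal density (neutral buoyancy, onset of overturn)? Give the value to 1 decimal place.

2.7 °C

Neutral buoyancy requires Δρ = 0, i.e. −α(T_deep − T_surf′) + β(S_deep − S_surf) = 0.
T_surf′ = T_deep − (β/α)·ΔS = 4.6 − (8.2 × 10⁻⁴/2.2 × 10⁻⁴)·(+0.54) = 2.587 °C.
Cooling required: 5.3 − (2.587) = 2.713 °C.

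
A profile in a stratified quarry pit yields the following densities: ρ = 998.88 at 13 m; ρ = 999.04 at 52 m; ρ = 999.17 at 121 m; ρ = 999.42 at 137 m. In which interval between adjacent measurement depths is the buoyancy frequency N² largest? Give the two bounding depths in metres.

121–137 m

Compute the density gradient over each adjacent pair:
  13–52 m: Δρ/Δz = 0.16/39 = 4.1 × 10⁻³ kg m⁻⁴
  52–121 m: Δρ/Δz = 0.13/69 = 1.9 × 10⁻³ kg m⁻⁴
  121–137 m: Δρ/Δz = 0.25/16 = 0.016 kg m⁻⁴
The largest gradient is in the 121–137 m interval — the pycnocline.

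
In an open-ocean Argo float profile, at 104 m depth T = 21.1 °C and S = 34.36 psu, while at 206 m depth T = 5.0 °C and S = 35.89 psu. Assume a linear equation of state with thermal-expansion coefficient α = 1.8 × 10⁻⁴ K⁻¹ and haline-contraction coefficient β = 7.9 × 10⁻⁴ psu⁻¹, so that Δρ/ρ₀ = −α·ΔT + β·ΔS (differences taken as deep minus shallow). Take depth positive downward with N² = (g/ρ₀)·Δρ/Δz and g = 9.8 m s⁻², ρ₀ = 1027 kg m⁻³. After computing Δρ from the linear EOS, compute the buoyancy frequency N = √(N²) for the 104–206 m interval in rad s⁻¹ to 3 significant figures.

0.0199 rad s⁻¹

ΔT = -16.1 K, ΔS = +1.53 psu (deep − shallow).
Δρ/ρ₀ = −αΔT + βΔS = 2.898 × 10⁻³ + 1.2087 × 10⁻³ = 4.1067 × 10⁻³, so Δρ ≈ 4.218 kg m⁻³.
N² = (g/ρ₀)·Δρ/Δz = g·(Δρ/ρ₀)/Δz = 9.8 × 4.1067 × 10⁻³ / 102 = 3.9457 × 10⁻⁴ s⁻².
N = √(3.9457 × 10⁻⁴) = 0.019864 rad s⁻¹ ≈ 0.0199 rad s⁻¹.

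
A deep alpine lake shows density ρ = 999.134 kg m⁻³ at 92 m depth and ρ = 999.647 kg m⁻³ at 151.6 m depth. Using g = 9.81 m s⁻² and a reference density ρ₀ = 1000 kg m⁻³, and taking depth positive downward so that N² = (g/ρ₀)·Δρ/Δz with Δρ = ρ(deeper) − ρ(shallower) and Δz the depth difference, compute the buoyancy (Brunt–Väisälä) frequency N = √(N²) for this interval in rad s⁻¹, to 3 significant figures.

9.19 × 10⁻³ rad s⁻¹

Δρ = 999.647 − 999.134 = 0.513 kg m⁻³ over Δz = 151.6 − 92 = 59.6 m.
N² = (9.81/1000) × (0.513/59.6) = 8.4438 × 10⁻⁵ s⁻².
N = √(8.4438 × 10⁻⁵) = 9.1890 × 10⁻³ rad s⁻¹ ≈ 9.19 × 10⁻³ rad s⁻¹.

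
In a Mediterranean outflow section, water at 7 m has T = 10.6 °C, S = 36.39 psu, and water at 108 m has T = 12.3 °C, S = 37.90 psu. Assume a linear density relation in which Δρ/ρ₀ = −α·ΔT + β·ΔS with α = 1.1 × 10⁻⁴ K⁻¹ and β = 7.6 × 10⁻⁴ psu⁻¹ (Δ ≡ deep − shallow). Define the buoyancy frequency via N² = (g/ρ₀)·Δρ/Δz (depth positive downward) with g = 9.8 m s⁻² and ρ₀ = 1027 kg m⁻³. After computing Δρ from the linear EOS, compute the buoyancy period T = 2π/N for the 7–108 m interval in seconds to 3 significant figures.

651 s

ΔT = +1.7 K, ΔS = +1.51 psu (deep − shallow).
Δρ/ρ₀ = −αΔT + βΔS = -1.87 × 10⁻⁴ + 1.1476 × 10⁻³ = 9.606 × 10⁻⁴, so Δρ ≈ 0.9865 kg m⁻³.
N² = (g/ρ₀)·Δρ/Δz = g·(Δρ/ρ₀)/Δz = 9.8 × 9.606 × 10⁻⁴ / 101 = 9.3207 × 10⁻⁵ s⁻².
N = √(9.3207 × 10⁻⁵) = 9.6544 × 10⁻³ rad s⁻¹ → T = 2π/N = 650.81 s ≈ 651 s.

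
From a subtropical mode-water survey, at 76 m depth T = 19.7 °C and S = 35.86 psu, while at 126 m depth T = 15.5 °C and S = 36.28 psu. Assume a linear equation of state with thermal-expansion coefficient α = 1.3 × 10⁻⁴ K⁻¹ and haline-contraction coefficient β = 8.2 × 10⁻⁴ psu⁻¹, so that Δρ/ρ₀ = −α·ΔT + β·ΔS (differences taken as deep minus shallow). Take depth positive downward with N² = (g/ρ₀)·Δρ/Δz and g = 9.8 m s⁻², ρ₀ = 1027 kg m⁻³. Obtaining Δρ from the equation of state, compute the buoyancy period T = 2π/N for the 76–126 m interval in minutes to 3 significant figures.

7.93 min

ΔT = -4.2 K, ΔS = +0.42 psu (deep − shallow).
Δρ/ρ₀ = −αΔT + βΔS = 5.46 × 10⁻⁴ + 3.444 × 10⁻⁴ = 8.904 × 10⁻⁴, so Δρ ≈ 0.9144 kg m⁻³.
N² = (g/ρ₀)·Δρ/Δz = g·(Δρ/ρ₀)/Δz = 9.8 × 8.904 × 10⁻⁴ / 50 = 1.7452 × 10⁻⁴ s⁻².
N = √(1.7452 × 10⁻⁴) = 0.013211 rad s⁻¹ → T = 2π/N = 475.60 s = 7.9267 min ≈ 7.93 min.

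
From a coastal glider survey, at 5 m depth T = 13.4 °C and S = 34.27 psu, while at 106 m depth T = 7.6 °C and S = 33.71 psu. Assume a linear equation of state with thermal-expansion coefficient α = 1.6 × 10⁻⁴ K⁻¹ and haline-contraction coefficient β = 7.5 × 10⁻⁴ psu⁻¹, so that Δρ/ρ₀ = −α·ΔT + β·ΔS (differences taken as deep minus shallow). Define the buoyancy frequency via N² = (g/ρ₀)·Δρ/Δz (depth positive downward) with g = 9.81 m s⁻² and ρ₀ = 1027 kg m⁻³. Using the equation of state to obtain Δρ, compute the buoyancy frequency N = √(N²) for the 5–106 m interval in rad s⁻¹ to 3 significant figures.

ΔT = -5.8 K, ΔS = -0.56 psu (deep − shallow).
Δρ/ρ₀ = −αΔT + βΔS = 9.28 × 10⁻⁴ − 4.20 × 10⁻⁴ = 5.08 × 10⁻⁴, so Δρ ≈ 0.5217 kg m⁻³.
N² = (g/ρ₀)·Δρ/Δz = g·(Δρ/ρ₀)/Δz = 9.81 × 5.08 × 10⁻⁴ / 101 = 4.9341 × 10⁻⁵ s⁻².
N = √(4.9341 × 10⁻⁵) = 7.0243 × 10⁻³ rad s⁻¹ ≈ 7.02 × 10⁻³ rad s⁻¹.

7.02 × 10⁻³ rad s⁻¹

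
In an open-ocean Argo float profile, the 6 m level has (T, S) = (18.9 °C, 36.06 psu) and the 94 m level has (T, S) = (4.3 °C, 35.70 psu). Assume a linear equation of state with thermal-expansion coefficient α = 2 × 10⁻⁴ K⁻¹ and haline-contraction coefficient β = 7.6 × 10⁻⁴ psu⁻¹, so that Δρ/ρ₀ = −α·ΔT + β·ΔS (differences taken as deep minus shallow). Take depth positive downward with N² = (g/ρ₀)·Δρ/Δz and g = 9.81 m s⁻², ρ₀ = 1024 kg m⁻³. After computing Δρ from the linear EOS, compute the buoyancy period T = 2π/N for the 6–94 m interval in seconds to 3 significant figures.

ΔT = -14.6 K, ΔS = -0.36 psu (deep − shallow).
Δρ/ρ₀ = −αΔT + βΔS = 2.92 × 10⁻³ − 2.736 × 10⁻⁴ = 2.6464 × 10⁻³, so Δρ ≈ 2.710 kg m⁻³.
N² = (g/ρ₀)·Δρ/Δz = g·(Δρ/ρ₀)/Δz = 9.81 × 2.6464 × 10⁻³ / 88 = 2.9501 × 10⁻⁴ s⁻².
N = √(2.9501 × 10⁻⁴) = 0.017176 rad s⁻¹ → T = 2π/N = 365.81 s ≈ 366 s.

366 s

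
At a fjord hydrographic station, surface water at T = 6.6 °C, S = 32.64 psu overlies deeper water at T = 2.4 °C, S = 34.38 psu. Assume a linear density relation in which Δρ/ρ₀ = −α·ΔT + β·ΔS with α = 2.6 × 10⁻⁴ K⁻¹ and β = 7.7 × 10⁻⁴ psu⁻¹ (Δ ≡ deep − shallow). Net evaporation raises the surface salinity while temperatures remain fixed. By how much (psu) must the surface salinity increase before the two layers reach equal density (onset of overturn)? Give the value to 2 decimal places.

Neutral buoyancy requires −α(T_deep − T_surf) + β(S_deep − S_surf′) = 0.
S_surf′ = S_deep − (α/β)·ΔT = 34.38 − (2.6 × 10⁻⁴/7.7 × 10⁻⁴)·(-4.2) = 35.7982 psu.
Increase required: 35.7982 − 32.64 = 3.1582 psu.

3.16 psu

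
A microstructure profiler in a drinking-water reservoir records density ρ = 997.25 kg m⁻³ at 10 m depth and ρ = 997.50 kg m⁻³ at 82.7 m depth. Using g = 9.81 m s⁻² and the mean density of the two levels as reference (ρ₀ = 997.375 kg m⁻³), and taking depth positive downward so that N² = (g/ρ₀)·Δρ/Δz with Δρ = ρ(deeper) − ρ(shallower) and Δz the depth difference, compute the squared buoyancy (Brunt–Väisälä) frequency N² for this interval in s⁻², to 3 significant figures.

3.38 × 10⁻⁵ s⁻²

Δρ = 997.50 − 997.25 = 0.25 kg m⁻³ over Δz = 82.7 − 10 = 72.7 m.
N² = (9.81/997.375) × (0.25/72.7) = 3.3823 × 10⁻⁵ s⁻² ≈ 3.38 × 10⁻⁵ s⁻².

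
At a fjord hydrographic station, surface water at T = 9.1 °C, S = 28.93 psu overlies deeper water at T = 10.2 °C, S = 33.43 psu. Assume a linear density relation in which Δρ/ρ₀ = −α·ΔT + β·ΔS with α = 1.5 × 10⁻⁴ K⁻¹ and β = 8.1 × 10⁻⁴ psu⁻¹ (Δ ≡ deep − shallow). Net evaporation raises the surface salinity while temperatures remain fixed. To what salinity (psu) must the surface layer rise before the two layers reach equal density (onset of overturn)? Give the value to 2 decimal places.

33.23 psu

Neutral buoyancy requires −α(T_deep − T_surf) + β(S_deep − S_surf′) = 0.
S_surf′ = S_deep − (α/β)·ΔT = 33.43 − (1.5 × 10⁻⁴/8.1 × 10⁻⁴)·(+1.1) = 33.2263 psu.
Increase required: 33.2263 − 28.93 = 4.2963 psu.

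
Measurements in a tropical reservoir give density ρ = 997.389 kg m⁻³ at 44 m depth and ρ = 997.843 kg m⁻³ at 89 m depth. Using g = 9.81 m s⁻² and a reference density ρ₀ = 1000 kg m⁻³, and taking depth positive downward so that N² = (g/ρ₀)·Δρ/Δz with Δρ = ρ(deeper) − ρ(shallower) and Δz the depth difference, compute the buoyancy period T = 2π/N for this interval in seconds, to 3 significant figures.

632 s

Δρ = 997.843 − 997.389 = 0.454 kg m⁻³ over Δz = 89 − 44 = 45 m.
N² = (9.81/1000) × (0.454/45) = 9.8972 × 10⁻⁵ s⁻².
N = √(9.8972 × 10⁻⁵) = 9.9485 × 10⁻³ rad s⁻¹, so T = 2π/N = 631.57 s ≈ 632 s.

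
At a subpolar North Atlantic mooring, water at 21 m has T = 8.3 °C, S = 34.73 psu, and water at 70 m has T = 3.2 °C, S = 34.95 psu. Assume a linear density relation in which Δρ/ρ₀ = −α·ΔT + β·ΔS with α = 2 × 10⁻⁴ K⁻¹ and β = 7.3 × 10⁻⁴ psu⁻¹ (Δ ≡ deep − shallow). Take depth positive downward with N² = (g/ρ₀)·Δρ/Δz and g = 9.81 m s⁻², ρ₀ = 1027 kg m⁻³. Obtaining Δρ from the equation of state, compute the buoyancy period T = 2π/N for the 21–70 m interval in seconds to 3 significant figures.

409 s

ΔT = -5.1 K, ΔS = +0.22 psu (deep − shallow).
Δρ/ρ₀ = −αΔT + βΔS = 1.02 × 10⁻³ + 1.606 × 10⁻⁴ = 1.1806 × 10⁻³, so Δρ ≈ 1.212 kg m⁻³.
N² = (g/ρ₀)·Δρ/Δz = g·(Δρ/ρ₀)/Δz = 9.81 × 1.1806 × 10⁻³ / 49 = 2.3636 × 10⁻⁴ s⁻².
N = √(2.3636 × 10⁻⁴) = 0.015374 rad s⁻¹ → T = 2π/N = 408.69 s ≈ 409 s.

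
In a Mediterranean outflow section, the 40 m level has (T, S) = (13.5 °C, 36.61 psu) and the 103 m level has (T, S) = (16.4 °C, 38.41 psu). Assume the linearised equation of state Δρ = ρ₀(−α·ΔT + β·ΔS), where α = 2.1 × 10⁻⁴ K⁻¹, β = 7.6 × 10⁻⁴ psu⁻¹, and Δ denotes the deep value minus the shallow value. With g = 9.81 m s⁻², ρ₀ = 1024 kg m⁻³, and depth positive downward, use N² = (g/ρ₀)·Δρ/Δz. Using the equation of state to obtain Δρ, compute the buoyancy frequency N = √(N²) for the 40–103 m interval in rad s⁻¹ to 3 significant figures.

0.0109 rad s⁻¹

ΔT = +2.9 K, ΔS = +1.80 psu (deep − shallow).
Δρ/ρ₀ = −αΔT + βΔS = -6.09 × 10⁻⁴ + 1.368 × 10⁻³ = 7.59 × 10⁻⁴, so Δρ ≈ 0.7772 kg m⁻³.
N² = (g/ρ₀)·Δρ/Δz = g·(Δρ/ρ₀)/Δz = 9.81 × 7.59 × 10⁻⁴ / 63 = 1.1819 × 10⁻⁴ s⁻².
N = √(1.1819 × 10⁻⁴) = 0.010872 rad s⁻¹ ≈ 0.0109 rad s⁻¹.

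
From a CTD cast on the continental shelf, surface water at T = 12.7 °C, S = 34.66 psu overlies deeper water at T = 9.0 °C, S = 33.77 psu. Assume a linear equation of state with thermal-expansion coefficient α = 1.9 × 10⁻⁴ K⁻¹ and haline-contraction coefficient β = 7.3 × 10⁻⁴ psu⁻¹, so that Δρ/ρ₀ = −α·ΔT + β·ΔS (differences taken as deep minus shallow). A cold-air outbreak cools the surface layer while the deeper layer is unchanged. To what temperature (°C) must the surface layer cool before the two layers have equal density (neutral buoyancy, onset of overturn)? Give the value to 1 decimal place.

12.4 °C

Neutral buoyancy requires Δρ = 0, i.e. −α(T_deep − T_surf′) + β(S_deep − S_surf) = 0.
T_surf′ = T_deep − (β/α)·ΔS = 9.0 − (7.3 × 10⁻⁴/1.9 × 10⁻⁴)·(-0.89) = 12.419 °C.
Cooling required: 12.7 − (12.419) = 0.281 °C.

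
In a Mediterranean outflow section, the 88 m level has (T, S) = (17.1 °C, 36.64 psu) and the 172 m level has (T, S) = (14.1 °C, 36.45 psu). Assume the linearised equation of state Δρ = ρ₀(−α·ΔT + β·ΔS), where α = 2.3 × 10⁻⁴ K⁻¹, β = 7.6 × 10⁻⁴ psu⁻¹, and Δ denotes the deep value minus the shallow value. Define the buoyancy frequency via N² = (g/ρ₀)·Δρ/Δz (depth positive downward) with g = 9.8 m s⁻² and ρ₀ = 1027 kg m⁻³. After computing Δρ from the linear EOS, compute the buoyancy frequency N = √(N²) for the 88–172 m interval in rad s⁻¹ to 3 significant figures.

7.98 × 10⁻³ rad s⁻¹

ΔT = -3.0 K, ΔS = -0.19 psu (deep − shallow).
Δρ/ρ₀ = −αΔT + βΔS = 6.90 × 10⁻⁴ − 1.444 × 10⁻⁴ = 5.456 × 10⁻⁴, so Δρ ≈ 0.5603 kg m⁻³.
N² = (g/ρ₀)·Δρ/Δz = g·(Δρ/ρ₀)/Δz = 9.8 × 5.456 × 10⁻⁴ / 84 = 6.3653 × 10⁻⁵ s⁻².
N = √(6.3653 × 10⁻⁵) = 7.9783 × 10⁻³ rad s⁻¹ ≈ 7.98 × 10⁻³ rad s⁻¹.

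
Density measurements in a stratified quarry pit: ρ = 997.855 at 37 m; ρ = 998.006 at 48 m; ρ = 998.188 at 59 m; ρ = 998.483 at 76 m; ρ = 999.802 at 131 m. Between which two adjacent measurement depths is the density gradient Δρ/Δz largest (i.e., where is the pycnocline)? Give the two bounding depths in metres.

Compute the density gradient over each adjacent pair:
  37–48 m: Δρ/Δz = 0.151/11 = 0.014 kg m⁻⁴
  48–59 m: Δρ/Δz = 0.182/11 = 0.017 kg m⁻⁴
  59–76 m: Δρ/Δz = 0.295/17 = 0.017 kg m⁻⁴
  76–131 m: Δρ/Δz = 1.319/55 = 0.024 kg m⁻⁴
The largest gradient is in the 76–131 m interval — the pycnocline.

76–131 m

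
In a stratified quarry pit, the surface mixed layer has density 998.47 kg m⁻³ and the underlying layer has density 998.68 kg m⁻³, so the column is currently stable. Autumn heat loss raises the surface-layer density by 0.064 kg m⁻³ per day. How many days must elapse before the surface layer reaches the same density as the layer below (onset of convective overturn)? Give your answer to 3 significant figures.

3.28 days

Density deficit of the surface layer: 998.68 − 998.47 = 0.21 kg m⁻³.
Required change = 0.21 / 0.064 = 3.28 days.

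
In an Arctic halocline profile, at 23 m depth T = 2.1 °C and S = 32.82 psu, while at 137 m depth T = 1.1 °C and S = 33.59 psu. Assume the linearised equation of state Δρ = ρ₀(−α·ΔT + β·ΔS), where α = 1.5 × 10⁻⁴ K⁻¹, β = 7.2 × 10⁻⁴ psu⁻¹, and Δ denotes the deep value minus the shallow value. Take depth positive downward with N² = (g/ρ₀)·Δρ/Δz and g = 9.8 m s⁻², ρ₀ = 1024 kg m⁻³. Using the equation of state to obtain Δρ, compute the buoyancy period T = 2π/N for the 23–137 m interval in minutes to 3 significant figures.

ΔT = -1.0 K, ΔS = +0.77 psu (deep − shallow).
Δρ/ρ₀ = −αΔT + βΔS = 1.50 × 10⁻⁴ + 5.544 × 10⁻⁴ = 7.044 × 10⁻⁴, so Δρ ≈ 0.7213 kg m⁻³.
N² = (g/ρ₀)·Δρ/Δz = g·(Δρ/ρ₀)/Δz = 9.8 × 7.044 × 10⁻⁴ / 114 = 6.0554 × 10⁻⁵ s⁻².
N = √(6.0554 × 10⁻⁵) = 7.7816 × 10⁻³ rad s⁻¹ → T = 2π/N = 807.44 s = 13.457 min ≈ 13.5 min.

13.5 min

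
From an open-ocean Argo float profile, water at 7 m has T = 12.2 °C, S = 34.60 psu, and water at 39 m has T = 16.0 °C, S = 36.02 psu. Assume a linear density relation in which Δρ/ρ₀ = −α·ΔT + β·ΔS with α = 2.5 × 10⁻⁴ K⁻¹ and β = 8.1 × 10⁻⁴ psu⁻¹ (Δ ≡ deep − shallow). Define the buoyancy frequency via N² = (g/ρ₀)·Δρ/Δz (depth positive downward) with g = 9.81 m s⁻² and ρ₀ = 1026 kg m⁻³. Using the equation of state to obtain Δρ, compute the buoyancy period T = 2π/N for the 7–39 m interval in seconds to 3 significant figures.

ΔT = +3.8 K, ΔS = +1.42 psu (deep − shallow).
Δρ/ρ₀ = −αΔT + βΔS = -9.50 × 10⁻⁴ + 1.1502 × 10⁻³ = 2.002 × 10⁻⁴, so Δρ ≈ 0.2054 kg m⁻³.
N² = (g/ρ₀)·Δρ/Δz = g·(Δρ/ρ₀)/Δz = 9.81 × 2.002 × 10⁻⁴ / 32 = 6.1374 × 10⁻⁵ s⁻².
N = √(6.1374 × 10⁻⁵) = 7.8342 × 10⁻³ rad s⁻¹ → T = 2π/N = 802.02 s ≈ 802 s.

802 s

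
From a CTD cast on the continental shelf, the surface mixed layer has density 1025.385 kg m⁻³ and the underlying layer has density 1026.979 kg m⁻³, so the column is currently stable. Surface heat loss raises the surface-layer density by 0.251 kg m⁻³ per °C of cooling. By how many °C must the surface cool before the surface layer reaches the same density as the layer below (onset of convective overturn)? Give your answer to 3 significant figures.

6.35 °C

Density deficit of the surface layer: 1026.979 − 1025.385 = 1.594 kg m⁻³.
Required change = 1.594 / 0.251 = 6.35 °C.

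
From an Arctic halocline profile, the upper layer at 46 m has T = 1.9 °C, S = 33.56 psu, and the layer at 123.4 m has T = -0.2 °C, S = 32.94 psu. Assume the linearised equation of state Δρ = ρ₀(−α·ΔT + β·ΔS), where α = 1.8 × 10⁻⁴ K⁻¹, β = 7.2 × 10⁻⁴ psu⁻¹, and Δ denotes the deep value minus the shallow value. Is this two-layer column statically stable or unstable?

ΔT = -0.2 − 1.9 = -2.1 K and ΔS = 32.94 − 33.56 = -0.62 psu (deep − shallow).
−αΔT = 3.78 × 10⁻⁴; βΔS = -4.464 × 10⁻⁴; sum Δρ/ρ₀ = -6.84 × 10⁻⁵.
Δρ/ρ₀ < 0, so Δρ < 0: deeper water is lighter → statically unstable; the column would overturn.

unstable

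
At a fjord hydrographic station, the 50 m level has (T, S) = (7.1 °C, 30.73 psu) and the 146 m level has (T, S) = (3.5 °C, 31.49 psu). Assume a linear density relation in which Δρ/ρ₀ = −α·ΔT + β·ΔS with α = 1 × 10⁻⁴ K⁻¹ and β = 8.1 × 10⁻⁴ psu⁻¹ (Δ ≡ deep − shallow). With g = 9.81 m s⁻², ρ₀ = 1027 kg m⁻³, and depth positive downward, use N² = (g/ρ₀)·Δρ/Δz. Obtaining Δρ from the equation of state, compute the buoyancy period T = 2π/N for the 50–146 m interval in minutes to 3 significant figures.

10.5 min

ΔT = -3.6 K, ΔS = +0.76 psu (deep − shallow).
Δρ/ρ₀ = −αΔT + βΔS = 3.60 × 10⁻⁴ + 6.156 × 10⁻⁴ = 9.756 × 10⁻⁴, so Δρ ≈ 1.002 kg m⁻³.
N² = (g/ρ₀)·Δρ/Δz = g·(Δρ/ρ₀)/Δz = 9.81 × 9.756 × 10⁻⁴ / 96 = 9.9694 × 10⁻⁵ s⁻².
N = √(9.9694 × 10⁻⁵) = 9.9847 × 10⁻³ rad s⁻¹ → T = 2π/N = 629.28 s = 10.488 min ≈ 10.5 min.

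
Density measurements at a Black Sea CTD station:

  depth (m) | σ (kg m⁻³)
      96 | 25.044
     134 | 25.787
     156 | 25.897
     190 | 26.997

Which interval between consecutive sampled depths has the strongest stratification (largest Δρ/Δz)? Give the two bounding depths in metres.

156–190 m

Compute the density gradient over each adjacent pair:
  96–134 m: Δρ/Δz = 0.743/38 = 0.020 kg m⁻⁴
  134–156 m: Δρ/Δz = 0.110/22 = 5.0 × 10⁻³ kg m⁻⁴
  156–190 m: Δρ/Δz = 1.100/34 = 0.032 kg m⁻⁴
The largest gradient is in the 156–190 m interval — the pycnocline.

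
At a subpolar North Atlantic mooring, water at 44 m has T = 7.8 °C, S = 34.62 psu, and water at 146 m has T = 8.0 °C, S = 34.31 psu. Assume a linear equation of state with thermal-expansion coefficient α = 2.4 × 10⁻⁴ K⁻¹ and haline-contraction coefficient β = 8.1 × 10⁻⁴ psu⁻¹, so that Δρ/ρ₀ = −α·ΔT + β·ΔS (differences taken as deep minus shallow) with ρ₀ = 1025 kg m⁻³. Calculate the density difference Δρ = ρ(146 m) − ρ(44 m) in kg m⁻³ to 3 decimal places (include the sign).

-0.307 kg m⁻³

ΔT = +0.2 K, ΔS = -0.31 psu (deep − shallow).
Δρ/ρ₀ = −(2.4 × 10⁻⁴)(+0.2) + (8.1 × 10⁻⁴)(-0.31) = -2.991 × 10⁻⁴.
Δρ = 1025 × (-2.991 × 10⁻⁴) = -0.307 kg m⁻³.
Negative Δρ: lighter below, statically unstable.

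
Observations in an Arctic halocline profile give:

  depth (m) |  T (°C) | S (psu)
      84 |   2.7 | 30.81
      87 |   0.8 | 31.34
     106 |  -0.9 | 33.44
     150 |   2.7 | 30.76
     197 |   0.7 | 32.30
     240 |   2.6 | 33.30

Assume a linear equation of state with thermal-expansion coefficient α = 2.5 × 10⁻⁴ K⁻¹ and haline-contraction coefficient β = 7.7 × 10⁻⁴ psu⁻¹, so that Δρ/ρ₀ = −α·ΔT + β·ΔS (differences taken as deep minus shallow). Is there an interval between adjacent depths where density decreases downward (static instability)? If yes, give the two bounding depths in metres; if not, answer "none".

106–150 m

Evaluate Δρ/ρ₀ = −αΔT + βΔS across each adjacent pair:
  84–87 m: −αΔT+βΔS = −(2.5 × 10⁻⁴)(-1.9)+(7.7 × 10⁻⁴)(+0.53) = 8.8 × 10⁻⁴ → stable
  87–106 m: −αΔT+βΔS = −(2.5 × 10⁻⁴)(-1.7)+(7.7 × 10⁻⁴)(+2.10) = 2.0 × 10⁻³ → stable
  106–150 m: −αΔT+βΔS = −(2.5 × 10⁻⁴)(+3.6)+(7.7 × 10⁻⁴)(-2.68) = -3.0 × 10⁻³ → UNSTABLE
  150–197 m: −αΔT+βΔS = −(2.5 × 10⁻⁴)(-2.0)+(7.7 × 10⁻⁴)(+1.54) = 1.7 × 10⁻³ → stable
  197–240 m: −αΔT+βΔS = −(2.5 × 10⁻⁴)(+1.9)+(7.7 × 10⁻⁴)(+1.00) = 2.9 × 10⁻⁴ → stable
The 106–150 m interval has Δρ < 0: lighter water underlies denser water.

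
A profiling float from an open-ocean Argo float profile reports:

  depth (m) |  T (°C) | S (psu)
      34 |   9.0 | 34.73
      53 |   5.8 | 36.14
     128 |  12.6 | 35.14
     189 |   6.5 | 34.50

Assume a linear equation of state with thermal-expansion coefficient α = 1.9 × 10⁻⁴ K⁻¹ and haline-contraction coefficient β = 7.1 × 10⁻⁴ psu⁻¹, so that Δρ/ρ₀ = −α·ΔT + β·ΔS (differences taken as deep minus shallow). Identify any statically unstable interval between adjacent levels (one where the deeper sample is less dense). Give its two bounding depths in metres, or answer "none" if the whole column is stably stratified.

53–128 m

Evaluate Δρ/ρ₀ = −αΔT + βΔS across each adjacent pair:
  34–53 m: −αΔT+βΔS = −(1.9 × 10⁻⁴)(-3.2)+(7.1 × 10⁻⁴)(+1.41) = 1.6 × 10⁻³ → stable
  53–128 m: −αΔT+βΔS = −(1.9 × 10⁻⁴)(+6.8)+(7.1 × 10⁻⁴)(-1.00) = -2.0 × 10⁻³ → UNSTABLE
  128–189 m: −αΔT+βΔS = −(1.9 × 10⁻⁴)(-6.1)+(7.1 × 10⁻⁴)(-0.64) = 7.0 × 10⁻⁴ → stable
The 53–128 m interval has Δρ < 0: lighter water underlies denser water.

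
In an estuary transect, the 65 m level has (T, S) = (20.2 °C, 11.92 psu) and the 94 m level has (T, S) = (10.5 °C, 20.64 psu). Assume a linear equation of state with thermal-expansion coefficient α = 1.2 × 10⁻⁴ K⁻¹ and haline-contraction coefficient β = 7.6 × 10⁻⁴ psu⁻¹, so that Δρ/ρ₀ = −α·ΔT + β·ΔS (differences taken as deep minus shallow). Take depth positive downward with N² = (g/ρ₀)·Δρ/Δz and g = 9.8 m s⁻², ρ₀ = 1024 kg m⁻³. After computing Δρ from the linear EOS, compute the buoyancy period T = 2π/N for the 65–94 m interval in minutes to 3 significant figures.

ΔT = -9.7 K, ΔS = +8.72 psu (deep − shallow).
Δρ/ρ₀ = −αΔT + βΔS = 1.164 × 10⁻³ + 6.6272 × 10⁻³ = 7.7912 × 10⁻³, so Δρ ≈ 7.978 kg m⁻³.
N² = (g/ρ₀)·Δρ/Δz = g·(Δρ/ρ₀)/Δz = 9.8 × 7.7912 × 10⁻³ / 29 = 2.6329 × 10⁻³ s⁻².
N = √(2.6329 × 10⁻³) = 0.051312 rad s⁻¹ → T = 2π/N = 122.45 s = 2.0408 min ≈ 2.04 min.

2.04 min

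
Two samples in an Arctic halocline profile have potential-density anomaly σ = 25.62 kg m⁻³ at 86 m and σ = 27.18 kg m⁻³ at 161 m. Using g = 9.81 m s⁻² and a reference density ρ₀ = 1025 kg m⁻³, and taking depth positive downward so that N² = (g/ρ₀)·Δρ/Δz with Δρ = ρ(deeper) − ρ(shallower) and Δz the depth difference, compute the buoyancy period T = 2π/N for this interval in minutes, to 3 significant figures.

Δρ = 1027.18 − 1025.62 = 1.56 kg m⁻³ over Δz = 161 − 86 = 75 m.
N² = (9.81/1025) × (1.56/75) = 1.9907 × 10⁻⁴ s⁻².
N = √(1.9907 × 10⁻⁴) = 0.014109 rad s⁻¹, so T = 2π/N = 445.33 s = 7.4222 min ≈ 7.42 min.

7.42 min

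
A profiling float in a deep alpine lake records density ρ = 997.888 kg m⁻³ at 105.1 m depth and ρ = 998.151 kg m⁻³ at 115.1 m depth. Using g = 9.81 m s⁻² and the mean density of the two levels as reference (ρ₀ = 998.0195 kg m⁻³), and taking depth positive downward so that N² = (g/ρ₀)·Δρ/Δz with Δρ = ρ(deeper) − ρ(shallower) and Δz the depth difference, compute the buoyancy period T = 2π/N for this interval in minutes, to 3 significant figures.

Δρ = 998.151 − 997.888 = 0.263 kg m⁻³ over Δz = 115.1 − 105.1 = 10 m.
N² = (9.81/998.0195) × (0.263/10) = 2.5851 × 10⁻⁴ s⁻².
N = √(2.5851 × 10⁻⁴) = 0.016078 rad s⁻¹, so T = 2π/N = 390.79 s = 6.5132 min ≈ 6.51 min.

6.51 min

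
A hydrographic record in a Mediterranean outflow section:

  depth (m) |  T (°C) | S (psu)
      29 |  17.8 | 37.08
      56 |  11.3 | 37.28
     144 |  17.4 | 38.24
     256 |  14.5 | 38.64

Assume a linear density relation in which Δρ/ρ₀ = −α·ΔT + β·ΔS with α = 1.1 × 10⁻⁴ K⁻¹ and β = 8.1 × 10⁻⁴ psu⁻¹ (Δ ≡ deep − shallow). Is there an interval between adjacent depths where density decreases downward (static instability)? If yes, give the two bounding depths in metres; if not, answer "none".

Evaluate Δρ/ρ₀ = −αΔT + βΔS across each adjacent pair:
  29–56 m: −αΔT+βΔS = −(1.1 × 10⁻⁴)(-6.5)+(8.1 × 10⁻⁴)(+0.20) = 8.8 × 10⁻⁴ → stable
  56–144 m: −αΔT+βΔS = −(1.1 × 10⁻⁴)(+6.1)+(8.1 × 10⁻⁴)(+0.96) = 1.1 × 10⁻⁴ → stable
  144–256 m: −αΔT+βΔS = −(1.1 × 10⁻⁴)(-2.9)+(8.1 × 10⁻⁴)(+0.40) = 6.4 × 10⁻⁴ → stable
Every interval has Δρ > 0: the column is stably stratified throughout.

none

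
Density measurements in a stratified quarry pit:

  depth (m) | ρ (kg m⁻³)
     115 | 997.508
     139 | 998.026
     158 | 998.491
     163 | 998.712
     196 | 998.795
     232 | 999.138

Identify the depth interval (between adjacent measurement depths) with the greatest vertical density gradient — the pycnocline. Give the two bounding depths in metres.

158–163 m

Compute the density gradient over each adjacent pair:
  115–139 m: Δρ/Δz = 0.518/24 = 0.022 kg m⁻⁴
  139–158 m: Δρ/Δz = 0.465/19 = 0.024 kg m⁻⁴
  158–163 m: Δρ/Δz = 0.221/5 = 0.044 kg m⁻⁴
  163–196 m: Δρ/Δz = 0.083/33 = 2.5 × 10⁻³ kg m⁻⁴
  196–232 m: Δρ/Δz = 0.343/36 = 9.5 × 10⁻³ kg m⁻⁴
The largest gradient is in the 158–163 m interval — the pycnocline.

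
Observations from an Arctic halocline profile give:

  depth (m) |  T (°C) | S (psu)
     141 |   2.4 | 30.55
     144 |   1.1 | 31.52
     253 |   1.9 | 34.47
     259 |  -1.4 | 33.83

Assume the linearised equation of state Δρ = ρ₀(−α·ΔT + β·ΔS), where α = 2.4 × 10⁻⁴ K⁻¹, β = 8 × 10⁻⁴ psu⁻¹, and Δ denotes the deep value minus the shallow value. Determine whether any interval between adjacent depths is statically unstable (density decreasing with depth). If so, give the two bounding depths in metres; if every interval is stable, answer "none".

Evaluate Δρ/ρ₀ = −αΔT + βΔS across each adjacent pair:
  141–144 m: −αΔT+βΔS = −(2.4 × 10⁻⁴)(-1.3)+(8 × 10⁻⁴)(+0.97) = 1.1 × 10⁻³ → stable
  144–253 m: −αΔT+βΔS = −(2.4 × 10⁻⁴)(+0.8)+(8 × 10⁻⁴)(+2.95) = 2.2 × 10⁻³ → stable
  253–259 m: −αΔT+βΔS = −(2.4 × 10⁻⁴)(-3.3)+(8 × 10⁻⁴)(-0.64) = 2.8 × 10⁻⁴ → stable
Every interval has Δρ > 0: the column is stably stratified throughout.

none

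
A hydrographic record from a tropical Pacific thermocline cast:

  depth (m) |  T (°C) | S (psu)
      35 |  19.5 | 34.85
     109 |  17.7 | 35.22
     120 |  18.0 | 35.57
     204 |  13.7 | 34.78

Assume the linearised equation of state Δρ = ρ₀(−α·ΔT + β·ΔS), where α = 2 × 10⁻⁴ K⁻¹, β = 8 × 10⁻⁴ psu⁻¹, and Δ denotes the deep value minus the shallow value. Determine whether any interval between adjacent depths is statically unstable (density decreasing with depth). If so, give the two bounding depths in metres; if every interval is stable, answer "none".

none

Evaluate Δρ/ρ₀ = −αΔT + βΔS across each adjacent pair:
  35–109 m: −αΔT+βΔS = −(2 × 10⁻⁴)(-1.8)+(8 × 10⁻⁴)(+0.37) = 6.6 × 10⁻⁴ → stable
  109–120 m: −αΔT+βΔS = −(2 × 10⁻⁴)(+0.3)+(8 × 10⁻⁴)(+0.35) = 2.2 × 10⁻⁴ → stable
  120–204 m: −αΔT+βΔS = −(2 × 10⁻⁴)(-4.3)+(8 × 10⁻⁴)(-0.79) = 2.3 × 10⁻⁴ → stable
Every interval has Δρ > 0: the column is stably stratified throughout.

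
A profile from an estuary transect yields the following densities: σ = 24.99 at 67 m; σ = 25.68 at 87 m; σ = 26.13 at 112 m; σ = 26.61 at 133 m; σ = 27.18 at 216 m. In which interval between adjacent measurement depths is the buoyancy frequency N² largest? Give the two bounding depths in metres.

67–87 m

Compute the density gradient over each adjacent pair:
  67–87 m: Δρ/Δz = 0.69/20 = 0.034 kg m⁻⁴
  87–112 m: Δρ/Δz = 0.45/25 = 0.018 kg m⁻⁴
  112–133 m: Δρ/Δz = 0.48/21 = 0.023 kg m⁻⁴
  133–216 m: Δρ/Δz = 0.57/83 = 6.9 × 10⁻³ kg m⁻⁴
The largest gradient is in the 67–87 m interval — the pycnocline.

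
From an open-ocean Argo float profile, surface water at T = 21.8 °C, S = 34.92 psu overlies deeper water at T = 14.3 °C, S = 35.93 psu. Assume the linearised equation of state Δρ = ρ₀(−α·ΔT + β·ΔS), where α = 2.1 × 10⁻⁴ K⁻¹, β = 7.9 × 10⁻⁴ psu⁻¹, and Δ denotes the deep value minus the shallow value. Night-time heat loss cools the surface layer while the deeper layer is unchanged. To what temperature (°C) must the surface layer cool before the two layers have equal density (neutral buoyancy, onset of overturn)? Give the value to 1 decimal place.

10.5 °C

Neutral buoyancy requires Δρ = 0, i.e. −α(T_deep − T_surf′) + β(S_deep − S_surf) = 0.
T_surf′ = T_deep − (β/α)·ΔS = 14.3 − (7.9 × 10⁻⁴/2.1 × 10⁻⁴)·(+1.01) = 10.500 °C.
Cooling required: 21.8 − (10.500) = 11.300 °C.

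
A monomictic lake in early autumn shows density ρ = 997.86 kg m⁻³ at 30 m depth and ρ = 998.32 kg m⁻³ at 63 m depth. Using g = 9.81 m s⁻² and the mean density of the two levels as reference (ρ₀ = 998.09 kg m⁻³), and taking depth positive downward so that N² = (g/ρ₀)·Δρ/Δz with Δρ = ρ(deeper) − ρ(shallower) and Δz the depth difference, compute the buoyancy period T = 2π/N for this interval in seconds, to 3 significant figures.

537 s

Δρ = 998.32 − 997.86 = 0.46 kg m⁻³ over Δz = 63 − 30 = 33 m.
N² = (9.81/998.09) × (0.46/33) = 1.3701 × 10⁻⁴ s⁻².
N = √(1.3701 × 10⁻⁴) = 0.011705 rad s⁻¹, so T = 2π/N = 536.79 s ≈ 537 s.
Since Δρ > 0 the layer is stably stratified.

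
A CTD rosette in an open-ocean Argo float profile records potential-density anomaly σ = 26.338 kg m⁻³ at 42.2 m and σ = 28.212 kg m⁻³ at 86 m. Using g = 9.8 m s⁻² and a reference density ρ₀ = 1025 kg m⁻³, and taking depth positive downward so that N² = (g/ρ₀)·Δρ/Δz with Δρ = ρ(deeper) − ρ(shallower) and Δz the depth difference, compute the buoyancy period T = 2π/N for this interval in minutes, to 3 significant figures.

Δρ = 1028.212 − 1026.338 = 1.874 kg m⁻³ over Δz = 86 − 42.2 = 43.8 m.
N² = (9.8/1025) × (1.874/43.8) = 4.0907 × 10⁻⁴ s⁻².
N = √(4.0907 × 10⁻⁴) = 0.020225 rad s⁻¹, so T = 2π/N = 310.66 s = 5.1777 min ≈ 5.18 min.

5.18 min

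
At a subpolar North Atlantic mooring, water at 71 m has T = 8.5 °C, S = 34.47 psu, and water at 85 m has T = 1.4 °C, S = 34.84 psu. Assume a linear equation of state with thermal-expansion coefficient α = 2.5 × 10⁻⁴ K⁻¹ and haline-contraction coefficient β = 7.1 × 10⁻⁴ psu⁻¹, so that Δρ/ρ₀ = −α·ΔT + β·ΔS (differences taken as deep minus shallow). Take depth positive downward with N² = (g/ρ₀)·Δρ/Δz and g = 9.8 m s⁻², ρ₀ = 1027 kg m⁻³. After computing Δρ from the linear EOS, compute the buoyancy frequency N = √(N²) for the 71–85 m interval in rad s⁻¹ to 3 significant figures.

0.0378 rad s⁻¹

ΔT = -7.1 K, ΔS = +0.37 psu (deep − shallow).
Δρ/ρ₀ = −αΔT + βΔS = 1.775 × 10⁻³ + 2.627 × 10⁻⁴ = 2.0377 × 10⁻³, so Δρ ≈ 2.093 kg m⁻³.
N² = (g/ρ₀)·Δρ/Δz = g·(Δρ/ρ₀)/Δz = 9.8 × 2.0377 × 10⁻³ / 14 = 1.4264 × 10⁻³ s⁻².
N = √(1.4264 × 10⁻³) = 0.037768 rad s⁻¹ ≈ 0.0378 rad s⁻¹.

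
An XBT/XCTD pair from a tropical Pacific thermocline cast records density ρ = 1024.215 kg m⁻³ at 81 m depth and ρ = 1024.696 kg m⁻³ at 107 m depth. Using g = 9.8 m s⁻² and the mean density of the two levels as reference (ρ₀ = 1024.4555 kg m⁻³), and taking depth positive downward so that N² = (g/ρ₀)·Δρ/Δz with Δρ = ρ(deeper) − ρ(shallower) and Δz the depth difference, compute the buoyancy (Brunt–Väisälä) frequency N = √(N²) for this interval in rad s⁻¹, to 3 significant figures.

Δρ = 1024.696 − 1024.215 = 0.481 kg m⁻³ over Δz = 107 − 81 = 26 m.
N² = (9.8/1024.4555) × (0.481/26) = 1.7697 × 10⁻⁴ s⁻².
N = √(1.7697 × 10⁻⁴) = 0.013303 rad s⁻¹ ≈ 0.0133 rad s⁻¹.

0.0133 rad s⁻¹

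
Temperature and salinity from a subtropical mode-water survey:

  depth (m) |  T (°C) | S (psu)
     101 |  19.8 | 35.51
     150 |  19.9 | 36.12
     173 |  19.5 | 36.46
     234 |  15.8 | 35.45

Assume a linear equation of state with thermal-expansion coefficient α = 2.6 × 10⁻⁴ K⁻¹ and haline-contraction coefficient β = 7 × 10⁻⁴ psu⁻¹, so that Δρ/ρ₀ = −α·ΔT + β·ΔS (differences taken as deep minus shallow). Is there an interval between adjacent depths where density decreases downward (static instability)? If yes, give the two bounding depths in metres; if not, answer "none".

none

Evaluate Δρ/ρ₀ = −αΔT + βΔS across each adjacent pair:
  101–150 m: −αΔT+βΔS = −(2.6 × 10⁻⁴)(+0.1)+(7 × 10⁻⁴)(+0.61) = 4.0 × 10⁻⁴ → stable
  150–173 m: −αΔT+βΔS = −(2.6 × 10⁻⁴)(-0.4)+(7 × 10⁻⁴)(+0.34) = 3.4 × 10⁻⁴ → stable
  173–234 m: −αΔT+βΔS = −(2.6 × 10⁻⁴)(-3.7)+(7 × 10⁻⁴)(-1.01) = 2.6 × 10⁻⁴ → stable
Every interval has Δρ > 0: the column is stably stratified throughout.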